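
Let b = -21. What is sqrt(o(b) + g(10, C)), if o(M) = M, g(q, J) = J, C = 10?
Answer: I*sqrt(11) ≈ 3.3166*I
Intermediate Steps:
sqrt(o(b) + g(10, C)) = sqrt(-21 + 10) = sqrt(-11) = I*sqrt(11)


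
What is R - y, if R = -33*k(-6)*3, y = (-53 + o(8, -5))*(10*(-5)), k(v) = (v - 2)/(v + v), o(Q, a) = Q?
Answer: -2316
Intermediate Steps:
k(v) = (-2 + v)/(2*v) (k(v) = (-2 + v)/((2*v)) = (-2 + v)*(1/(2*v)) = (-2 + v)/(2*v))
y = 2250 (y = (-53 + 8)*(10*(-5)) = -45*(-50) = 2250)
R = -66 (R = -33*(-2 - 6)/(2*(-6))*3 = -33*(-1)*(-8)/(2*6)*3 = -33*⅔*3 = -22*3 = -66)
R - y = -66 - 1*2250 = -66 - 2250 = -2316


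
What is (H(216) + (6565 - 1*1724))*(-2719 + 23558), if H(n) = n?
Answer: 105382823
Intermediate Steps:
(H(216) + (6565 - 1*1724))*(-2719 + 23558) = (216 + (6565 - 1*1724))*(-2719 + 23558) = (216 + (6565 - 1724))*20839 = (216 + 4841)*20839 = 5057*20839 = 105382823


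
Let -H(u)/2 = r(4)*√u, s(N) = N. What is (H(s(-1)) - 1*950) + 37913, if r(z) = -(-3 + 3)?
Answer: 36963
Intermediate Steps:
r(z) = 0 (r(z) = -1*0 = 0)
H(u) = 0 (H(u) = -0*√u = -2*0 = 0)
(H(s(-1)) - 1*950) + 37913 = (0 - 1*950) + 37913 = (0 - 950) + 37913 = -950 + 37913 = 36963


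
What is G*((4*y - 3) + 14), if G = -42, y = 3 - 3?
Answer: -462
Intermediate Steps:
y = 0
G*((4*y - 3) + 14) = -42*((4*0 - 3) + 14) = -42*((0 - 3) + 14) = -42*(-3 + 14) = -42*11 = -462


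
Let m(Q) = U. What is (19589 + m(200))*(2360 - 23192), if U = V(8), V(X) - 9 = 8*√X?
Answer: -408265536 - 333312*√2 ≈ -4.0874e+8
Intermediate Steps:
V(X) = 9 + 8*√X
U = 9 + 16*√2 (U = 9 + 8*√8 = 9 + 8*(2*√2) = 9 + 16*√2 ≈ 31.627)
m(Q) = 9 + 16*√2
(19589 + m(200))*(2360 - 23192) = (19589 + (9 + 16*√2))*(2360 - 23192) = (19598 + 16*√2)*(-20832) = -408265536 - 333312*√2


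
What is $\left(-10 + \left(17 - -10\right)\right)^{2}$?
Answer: $289$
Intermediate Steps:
$\left(-10 + \left(17 - -10\right)\right)^{2} = \left(-10 + \left(17 + 10\right)\right)^{2} = \left(-10 + 27\right)^{2} = 17^{2} = 289$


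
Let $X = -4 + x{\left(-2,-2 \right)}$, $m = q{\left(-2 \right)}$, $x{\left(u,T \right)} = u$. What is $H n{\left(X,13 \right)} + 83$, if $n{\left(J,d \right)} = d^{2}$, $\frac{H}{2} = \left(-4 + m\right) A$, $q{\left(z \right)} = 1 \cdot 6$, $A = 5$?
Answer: $3463$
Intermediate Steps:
$q{\left(z \right)} = 6$
$m = 6$
$H = 20$ ($H = 2 \left(-4 + 6\right) 5 = 2 \cdot 2 \cdot 5 = 2 \cdot 10 = 20$)
$X = -6$ ($X = -4 - 2 = -6$)
$H n{\left(X,13 \right)} + 83 = 20 \cdot 13^{2} + 83 = 20 \cdot 169 + 83 = 3380 + 83 = 3463$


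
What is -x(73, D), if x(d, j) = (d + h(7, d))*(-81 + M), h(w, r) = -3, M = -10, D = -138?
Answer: 6370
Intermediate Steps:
x(d, j) = 273 - 91*d (x(d, j) = (d - 3)*(-81 - 10) = (-3 + d)*(-91) = 273 - 91*d)
-x(73, D) = -(273 - 91*73) = -(273 - 6643) = -1*(-6370) = 6370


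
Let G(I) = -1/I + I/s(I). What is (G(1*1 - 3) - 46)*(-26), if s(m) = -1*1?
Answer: 1131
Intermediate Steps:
s(m) = -1
G(I) = -I - 1/I (G(I) = -1/I + I/(-1) = -1/I + I*(-1) = -1/I - I = -I - 1/I)
(G(1*1 - 3) - 46)*(-26) = ((-(1*1 - 3) - 1/(1*1 - 3)) - 46)*(-26) = ((-(1 - 3) - 1/(1 - 3)) - 46)*(-26) = ((-1*(-2) - 1/(-2)) - 46)*(-26) = ((2 - 1*(-1/2)) - 46)*(-26) = ((2 + 1/2) - 46)*(-26) = (5/2 - 46)*(-26) = -87/2*(-26) = 1131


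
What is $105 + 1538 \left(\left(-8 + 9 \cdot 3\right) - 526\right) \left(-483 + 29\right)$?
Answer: $354013869$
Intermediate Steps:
$105 + 1538 \left(\left(-8 + 9 \cdot 3\right) - 526\right) \left(-483 + 29\right) = 105 + 1538 \left(\left(-8 + 27\right) - 526\right) \left(-454\right) = 105 + 1538 \left(19 - 526\right) \left(-454\right) = 105 + 1538 \left(\left(-507\right) \left(-454\right)\right) = 105 + 1538 \cdot 230178 = 105 + 354013764 = 354013869$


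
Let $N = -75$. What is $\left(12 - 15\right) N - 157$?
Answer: $68$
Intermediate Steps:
$\left(12 - 15\right) N - 157 = \left(12 - 15\right) \left(-75\right) - 157 = \left(-3\right) \left(-75\right) - 157 = 225 - 157 = 68$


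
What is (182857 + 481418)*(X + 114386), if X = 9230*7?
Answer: 118902567900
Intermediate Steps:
X = 64610
(182857 + 481418)*(X + 114386) = (182857 + 481418)*(64610 + 114386) = 664275*178996 = 118902567900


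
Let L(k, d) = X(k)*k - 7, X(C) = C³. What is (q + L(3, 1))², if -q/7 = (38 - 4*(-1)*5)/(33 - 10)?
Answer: 1679616/529 ≈ 3175.1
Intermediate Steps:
L(k, d) = -7 + k⁴ (L(k, d) = k³*k - 7 = k⁴ - 7 = -7 + k⁴)
q = -406/23 (q = -7*(38 - 4*(-1)*5)/(33 - 10) = -7*(38 + 4*5)/23 = -7*(38 + 20)/23 = -406/23 ≈ -17.652)
(q + L(3, 1))² = (-406/23 + (-7 + 3⁴))² = (-406/23 + (-7 + 81))² = (-406/23 + 74)² = (1296/23)² = 1679616/529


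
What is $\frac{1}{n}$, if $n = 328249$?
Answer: $\frac{1}{328249} \approx 3.0465 \cdot 10^{-6}$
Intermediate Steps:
$\frac{1}{n} = \frac{1}{328249}$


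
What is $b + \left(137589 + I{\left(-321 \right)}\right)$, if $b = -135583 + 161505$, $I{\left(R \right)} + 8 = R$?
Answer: $163182$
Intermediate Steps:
$I{\left(R \right)} = -8 + R$
$b = 25922$
$b + \left(137589 + I{\left(-321 \right)}\right) = 25922 + \left(137589 - 329\right) = 25922 + 137260 = 163182$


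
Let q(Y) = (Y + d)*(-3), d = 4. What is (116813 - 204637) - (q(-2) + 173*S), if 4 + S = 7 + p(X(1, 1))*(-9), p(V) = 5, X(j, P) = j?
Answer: -80552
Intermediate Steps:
S = -42 (S = -4 + (7 + 5*(-9)) = -4 + (7 - 45) = -4 - 38 = -42)
q(Y) = -12 - 3*Y (q(Y) = (Y + 4)*(-3) = (4 + Y)*(-3) = -12 - 3*Y)
(116813 - 204637) - (q(-2) + 173*S) = (116813 - 204637) - ((-12 - 3*(-2)) + 173*(-42)) = -87824 - ((-12 + 6) - 7266) = -87824 - (-6 - 7266) = -87824 - 1*(-7272) = -87824 + 7272 = -80552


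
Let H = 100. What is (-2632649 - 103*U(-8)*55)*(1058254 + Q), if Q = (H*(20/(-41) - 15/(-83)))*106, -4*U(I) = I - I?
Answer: -9451634719507938/3403 ≈ -2.7774e+12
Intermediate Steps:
U(I) = 0 (U(I) = -(I - I)/4 = -¼*0 = 0)
Q = -11077000/3403 (Q = (100*(20/(-41) - 15/(-83)))*106 = (100*(20*(-1/41) - 15*(-1/83)))*106 = (100*(-20/41 + 15/83))*106 = (100*(-1045/3403))*106 = -104500/3403*106 = -11077000/3403 ≈ -3255.1)
(-2632649 - 103*U(-8)*55)*(1058254 + Q) = (-2632649 - 103*0*55)*(1058254 - 11077000/3403) = (-2632649 + 0*55)*(3590161362/3403) = (-2632649 + 0)*(3590161362/3403) = -2632649*3590161362/3403 = -9451634719507938/3403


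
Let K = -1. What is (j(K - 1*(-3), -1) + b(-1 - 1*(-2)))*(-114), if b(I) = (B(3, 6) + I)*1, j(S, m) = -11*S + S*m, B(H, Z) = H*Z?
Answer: 570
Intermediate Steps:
b(I) = 18 + I (b(I) = (3*6 + I)*1 = (18 + I)*1 = 18 + I)
(j(K - 1*(-3), -1) + b(-1 - 1*(-2)))*(-114) = ((-1 - 1*(-3))*(-11 - 1) + (18 + (-1 - 1*(-2))))*(-114) = ((-1 + 3)*(-12) + (18 + (-1 + 2)))*(-114) = (2*(-12) + (18 + 1))*(-114) = (-24 + 19)*(-114) = -5*(-114) = 570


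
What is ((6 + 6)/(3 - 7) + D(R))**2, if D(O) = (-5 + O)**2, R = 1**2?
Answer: 169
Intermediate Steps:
R = 1
((6 + 6)/(3 - 7) + D(R))**2 = ((6 + 6)/(3 - 7) + (-5 + 1)**2)**2 = (12/(-4) + (-4)**2)**2 = (12*(-1/4) + 16)**2 = (-3 + 16)**2 = 13**2 = 169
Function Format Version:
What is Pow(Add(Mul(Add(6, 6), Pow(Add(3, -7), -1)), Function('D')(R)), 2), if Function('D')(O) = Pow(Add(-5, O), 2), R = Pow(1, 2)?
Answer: 169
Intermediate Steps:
R = 1
Pow(Add(Mul(Add(6, 6), Pow(Add(3, -7), -1)), Function('D')(R)), 2) = Pow(Add(Mul(Add(6, 6), Pow(Add(3, -7), -1)), Pow(Add(-5, 1), 2)), 2) = Pow(Add(Mul(12, Pow(-4, -1)), Pow(-4, 2)), 2) = Pow(Add(Mul(12, Rational(-1, 4)), 16), 2) = Pow(Add(-3, 16), 2) = Pow(13, 2) = 169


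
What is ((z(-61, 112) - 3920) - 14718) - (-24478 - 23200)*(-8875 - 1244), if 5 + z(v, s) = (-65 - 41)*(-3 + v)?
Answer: -482465541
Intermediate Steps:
z(v, s) = 313 - 106*v (z(v, s) = -5 + (-65 - 41)*(-3 + v) = -5 - 106*(-3 + v) = -5 + (318 - 106*v) = 313 - 106*v)
((z(-61, 112) - 3920) - 14718) - (-24478 - 23200)*(-8875 - 1244) = (((313 - 106*(-61)) - 3920) - 14718) - (-24478 - 23200)*(-8875 - 1244) = (((313 + 6466) - 3920) - 14718) - (-47678)*(-10119) = ((6779 - 3920) - 14718) - 1*482453682 = (2859 - 14718) - 482453682 = -11859 - 482453682 = -482465541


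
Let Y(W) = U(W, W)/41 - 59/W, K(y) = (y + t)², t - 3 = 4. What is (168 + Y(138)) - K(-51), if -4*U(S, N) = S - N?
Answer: -244043/138 ≈ -1768.4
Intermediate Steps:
t = 7 (t = 3 + 4 = 7)
U(S, N) = -S/4 + N/4 (U(S, N) = -(S - N)/4 = -S/4 + N/4)
K(y) = (7 + y)² (K(y) = (y + 7)² = (7 + y)²)
Y(W) = -59/W (Y(W) = (-W/4 + W/4)/41 - 59/W = 0*(1/41) - 59/W = 0 - 59/W = -59/W)
(168 + Y(138)) - K(-51) = (168 - 59/138) - (7 - 51)² = (168 - 59*1/138) - 1*(-44)² = (168 - 59/138) - 1*1936 = 23125/138 - 1936 = -244043/138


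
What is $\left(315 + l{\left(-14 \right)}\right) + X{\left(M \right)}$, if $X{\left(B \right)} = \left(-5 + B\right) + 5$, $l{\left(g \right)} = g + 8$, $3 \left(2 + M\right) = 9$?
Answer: $310$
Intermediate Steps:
$M = 1$ ($M = -2 + \frac{1}{3} \cdot 9 = -2 + 3 = 1$)
$l{\left(g \right)} = 8 + g$
$X{\left(B \right)} = B$
$\left(315 + l{\left(-14 \right)}\right) + X{\left(M \right)} = \left(315 + \left(8 - 14\right)\right) + 1 = \left(315 - 6\right) + 1 = 309 + 1 = 310$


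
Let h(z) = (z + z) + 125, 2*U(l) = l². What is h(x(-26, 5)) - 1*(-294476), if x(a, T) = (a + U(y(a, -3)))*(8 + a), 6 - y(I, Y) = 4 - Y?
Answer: 295519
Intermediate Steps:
y(I, Y) = 2 + Y (y(I, Y) = 6 - (4 - Y) = 6 + (-4 + Y) = 2 + Y)
U(l) = l²/2
x(a, T) = (½ + a)*(8 + a) (x(a, T) = (a + (2 - 3)²/2)*(8 + a) = (a + (½)*(-1)²)*(8 + a) = (a + (½)*1)*(8 + a) = (a + ½)*(8 + a) = (½ + a)*(8 + a))
h(z) = 125 + 2*z (h(z) = 2*z + 125 = 125 + 2*z)
h(x(-26, 5)) - 1*(-294476) = (125 + 2*(4 + (-26)² + (17/2)*(-26))) - 1*(-294476) = (125 + 2*(4 + 676 - 221)) + 294476 = (125 + 2*459) + 294476 = (125 + 918) + 294476 = 1043 + 294476 = 295519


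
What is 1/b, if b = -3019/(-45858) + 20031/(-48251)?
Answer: -2212694358/772911829 ≈ -2.8628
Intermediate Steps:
b = -772911829/2212694358 (b = -3019*(-1/45858) + 20031*(-1/48251) = 3019/45858 - 20031/48251 = -772911829/2212694358 ≈ -0.34931)
1/b = 1/(-772911829/2212694358) = -2212694358/772911829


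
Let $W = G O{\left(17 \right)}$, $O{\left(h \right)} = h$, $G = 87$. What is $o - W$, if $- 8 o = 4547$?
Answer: $- \frac{16379}{8} \approx -2047.4$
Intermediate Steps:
$o = - \frac{4547}{8}$ ($o = \left(- \frac{1}{8}\right) 4547 = - \frac{4547}{8} \approx -568.38$)
$W = 1479$ ($W = 87 \cdot 17 = 1479$)
$o - W = - \frac{4547}{8} - 1479 = - \frac{16379}{8}$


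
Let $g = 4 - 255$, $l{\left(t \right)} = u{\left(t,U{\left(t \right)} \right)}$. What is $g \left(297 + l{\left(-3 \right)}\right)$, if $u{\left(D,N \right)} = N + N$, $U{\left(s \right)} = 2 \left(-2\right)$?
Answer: $-72539$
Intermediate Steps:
$U{\left(s \right)} = -4$
$u{\left(D,N \right)} = 2 N$
$l{\left(t \right)} = -8$ ($l{\left(t \right)} = 2 \left(-4\right) = -8$)
$g = -251$ ($g = 4 - 255 = -251$)
$g \left(297 + l{\left(-3 \right)}\right) = - 251 \left(297 - 8\right) = \left(-251\right) 289 = -72539$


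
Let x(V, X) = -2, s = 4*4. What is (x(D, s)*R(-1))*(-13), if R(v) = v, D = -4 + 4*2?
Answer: -26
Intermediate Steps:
s = 16
D = 4 (D = -4 + 8 = 4)
(x(D, s)*R(-1))*(-13) = -2*(-1)*(-13) = 2*(-13) = -26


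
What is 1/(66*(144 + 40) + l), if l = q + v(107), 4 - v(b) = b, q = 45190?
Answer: 1/57231 ≈ 1.7473e-5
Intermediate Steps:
v(b) = 4 - b
l = 45087 (l = 45190 + (4 - 1*107) = 45190 + (4 - 107) = 45190 - 103 = 45087)
1/(66*(144 + 40) + l) = 1/(66*(144 + 40) + 45087) = 1/(66*184 + 45087) = 1/(12144 + 45087) = 1/57231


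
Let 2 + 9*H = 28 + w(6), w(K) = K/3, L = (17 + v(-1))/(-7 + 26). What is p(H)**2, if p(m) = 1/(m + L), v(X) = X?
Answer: 29241/456976 ≈ 0.063988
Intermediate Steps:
L = 16/19 (L = (17 - 1)/(-7 + 26) = 16/19 ≈ 0.84210)
w(K) = K/3 (w(K) = K*(1/3) = K/3)
H = 28/9 (H = -2/9 + (28 + (1/3)*6)/9 = -2/9 + (28 + 2)/9 = -2/9 + (1/9)*30 = -2/9 + 10/3 = 28/9 ≈ 3.1111)
p(m) = 1/(16/19 + m) (p(m) = 1/(m + 16/19) = 1/(16/19 + m))
p(H)**2 = (19/(16 + 19*(28/9)))**2 = (19/(16 + 532/9))**2 = (19/(676/9))**2 = (19*(9/676))**2 = (171/676)**2 = 29241/456976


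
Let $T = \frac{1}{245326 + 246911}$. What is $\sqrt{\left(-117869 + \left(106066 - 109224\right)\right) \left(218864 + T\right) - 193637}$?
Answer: $\frac{2 i \sqrt{19809032997585058841}}{54693} \approx 1.6275 \cdot 10^{5} i$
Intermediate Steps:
$T = \frac{1}{492237} \approx 2.0315 \cdot 10^{-6}$
$\sqrt{\left(-117869 + \left(106066 - 109224\right)\right) \left(218864 + T\right) - 193637} = \sqrt{\left(-117869 + \left(106066 - 109224\right)\right) \left(218864 + \frac{1}{492237}\right) - 193637} = \sqrt{\left(-117869 - 3158\right) \frac{107732958769}{492237} - 193637} = \sqrt{\left(-121027\right) \frac{107732958769}{492237} - 193637} = \sqrt{- \frac{13038596800935763}{492237} - 193637} = \sqrt{- \frac{13038692116231732}{492237}} = \frac{2 i \sqrt{19809032997585058841}}{54693}$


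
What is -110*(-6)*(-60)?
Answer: -39600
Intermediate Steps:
-110*(-6)*(-60) = -22*(-30)*(-60) = 660*(-60) = -39600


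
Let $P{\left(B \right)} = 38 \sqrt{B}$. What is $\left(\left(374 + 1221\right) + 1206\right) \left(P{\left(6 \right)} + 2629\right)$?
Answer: $7363829 + 106438 \sqrt{6} \approx 7.6245 \cdot 10^{6}$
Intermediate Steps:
$\left(\left(374 + 1221\right) + 1206\right) \left(P{\left(6 \right)} + 2629\right) = \left(\left(374 + 1221\right) + 1206\right) \left(38 \sqrt{6} + 2629\right) = \left(1595 + 1206\right) \left(2629 + 38 \sqrt{6}\right) = 2801 \left(2629 + 38 \sqrt{6}\right) = 7363829 + 106438 \sqrt{6}$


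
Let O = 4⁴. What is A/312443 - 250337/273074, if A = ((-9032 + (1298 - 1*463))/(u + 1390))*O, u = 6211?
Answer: -595093172274859/648517774402982 ≈ -0.91762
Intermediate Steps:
O = 256
A = -2098432/7601 (A = ((-9032 + (1298 - 1*463))/(6211 + 1390))*256 = ((-9032 + (1298 - 463))/7601)*256 = ((-9032 + 835)*(1/7601))*256 = -8197*1/7601*256 = -8197/7601*256 = -2098432/7601 ≈ -276.07)
A/312443 - 250337/273074 = -2098432/7601/312443 - 250337/273074 = -2098432/7601*1/312443 - 250337*1/273074 = -2098432/2374879243 - 250337/273074 = -595093172274859/648517774402982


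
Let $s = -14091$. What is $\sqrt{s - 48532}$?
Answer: $i \sqrt{62623} \approx 250.25 i$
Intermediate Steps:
$\sqrt{s - 48532} = \sqrt{-14091 - 48532} = \sqrt{-62623} = i \sqrt{62623}$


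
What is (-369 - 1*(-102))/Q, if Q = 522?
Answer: -89/174 ≈ -0.51149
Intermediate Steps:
(-369 - 1*(-102))/Q = (-369 - 1*(-102))/522 = (-369 + 102)*(1/522) = -267*1/522 = -89/174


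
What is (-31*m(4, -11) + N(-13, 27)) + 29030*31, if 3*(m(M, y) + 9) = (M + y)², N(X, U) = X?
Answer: 2699069/3 ≈ 8.9969e+5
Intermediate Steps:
m(M, y) = -9 + (M + y)²/3
(-31*m(4, -11) + N(-13, 27)) + 29030*31 = (-31*(-9 + (4 - 11)²/3) - 13) + 29030*31 = (-31*(-9 + (⅓)*(-7)²) - 13) + 899930 = (-31*(-9 + (⅓)*49) - 13) + 899930 = (-31*(-9 + 49/3) - 13) + 899930 = (-31*22/3 - 13) + 899930 = (-682/3 - 13) + 899930 = -721/3 + 899930 = 2699069/3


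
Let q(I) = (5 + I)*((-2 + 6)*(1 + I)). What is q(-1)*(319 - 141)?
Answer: 0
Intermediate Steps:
q(I) = (4 + 4*I)*(5 + I) (q(I) = (5 + I)*(4*(1 + I)) = (5 + I)*(4 + 4*I) = (4 + 4*I)*(5 + I))
q(-1)*(319 - 141) = (20 + 4*(-1)² + 24*(-1))*(319 - 141) = (20 + 4*1 - 24)*178 = (20 + 4 - 24)*178 = 0*178 = 0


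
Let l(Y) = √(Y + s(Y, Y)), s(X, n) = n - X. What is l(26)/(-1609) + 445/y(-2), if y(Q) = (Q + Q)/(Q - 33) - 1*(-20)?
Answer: 15575/704 - √26/1609 ≈ 22.120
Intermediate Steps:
y(Q) = 20 + 2*Q/(-33 + Q) (y(Q) = (2*Q)/(-33 + Q) + 20 = 2*Q/(-33 + Q) + 20 = 20 + 2*Q/(-33 + Q))
l(Y) = √Y (l(Y) = √(Y + (Y - Y)) = √(Y + 0) = √Y)
l(26)/(-1609) + 445/y(-2) = √26/(-1609) + 445/((22*(-30 - 2)/(-33 - 2))) = √26*(-1/1609) + 445/((22*(-32)/(-35))) = -√26/1609 + 445/((22*(-1/35)*(-32))) = -√26/1609 + 445/(704/35) = -√26/1609 + 445*(35/704) = -√26/1609 + 15575/704 = 15575/704 - √26/1609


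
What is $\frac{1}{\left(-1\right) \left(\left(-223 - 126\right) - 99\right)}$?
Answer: $\frac{1}{448} \approx 0.0022321$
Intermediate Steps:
$\frac{1}{\left(-1\right) \left(\left(-223 - 126\right) - 99\right)} = \frac{1}{\left(-1\right) \left(-349 - 99\right)} = \frac{1}{\left(-1\right) \left(-448\right)} = \frac{1}{448}$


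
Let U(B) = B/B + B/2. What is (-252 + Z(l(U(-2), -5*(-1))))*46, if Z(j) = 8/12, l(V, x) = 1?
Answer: -34684/3 ≈ -11561.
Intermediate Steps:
U(B) = 1 + B/2 (U(B) = 1 + B*(½) = 1 + B/2)
Z(j) = ⅔ (Z(j) = 8*(1/12) = ⅔)
(-252 + Z(l(U(-2), -5*(-1))))*46 = (-252 + ⅔)*46 = -754/3*46 = -34684/3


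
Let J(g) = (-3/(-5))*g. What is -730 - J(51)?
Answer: -3803/5 ≈ -760.60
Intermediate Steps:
J(g) = 3*g/5 (J(g) = (-3*(-1/5))*g = 3*g/5)
-730 - J(51) = -730 - 3*51/5 = -730 - 1*153/5 = -730 - 153/5 = -3803/5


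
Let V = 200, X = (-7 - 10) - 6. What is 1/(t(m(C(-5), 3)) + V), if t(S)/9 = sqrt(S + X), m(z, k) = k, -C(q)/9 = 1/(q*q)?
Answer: 10/2081 - 9*I*sqrt(5)/20810 ≈ 0.0048054 - 0.00096706*I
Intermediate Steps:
C(q) = -9/q**2
X = -23 (X = -17 - 6 = -23)
t(S) = 9*sqrt(-23 + S) (t(S) = 9*sqrt(S - 23) = 9*sqrt(-23 + S))
1/(t(m(C(-5), 3)) + V) = 1/(9*sqrt(-23 + 3) + 200) = 1/(9*sqrt(-20) + 200) = 1/(9*(2*I*sqrt(5)) + 200) = 1/(18*I*sqrt(5) + 200) = 1/(200 + 18*I*sqrt(5))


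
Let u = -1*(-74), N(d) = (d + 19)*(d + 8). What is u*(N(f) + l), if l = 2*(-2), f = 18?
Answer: 70892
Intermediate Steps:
l = -4
N(d) = (8 + d)*(19 + d) (N(d) = (19 + d)*(8 + d) = (8 + d)*(19 + d))
u = 74
u*(N(f) + l) = 74*((152 + 18² + 27*18) - 4) = 74*((152 + 324 + 486) - 4) = 74*(962 - 4) = 74*958 = 70892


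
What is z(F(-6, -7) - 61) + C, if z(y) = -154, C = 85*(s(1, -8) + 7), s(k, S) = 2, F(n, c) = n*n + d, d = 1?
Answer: 611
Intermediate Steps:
F(n, c) = 1 + n² (F(n, c) = n*n + 1 = n² + 1 = 1 + n²)
C = 765 (C = 85*(2 + 7) = 85*9 = 765)
z(F(-6, -7) - 61) + C = -154 + 765 = 611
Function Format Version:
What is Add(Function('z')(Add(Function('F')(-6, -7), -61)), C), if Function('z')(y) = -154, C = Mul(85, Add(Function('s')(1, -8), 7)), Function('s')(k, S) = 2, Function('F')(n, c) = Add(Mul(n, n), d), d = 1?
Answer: 611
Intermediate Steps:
Function('F')(n, c) = Add(1, Pow(n, 2)) (Function('F')(n, c) = Add(Mul(n, n), 1) = Add(Pow(n, 2), 1) = Add(1, Pow(n, 2)))
C = 765 (C = Mul(85, Add(2, 7)) = Mul(85, 9) = 765)
Add(Function('z')(Add(Function('F')(-6, -7), -61)), C) = Add(-154, 765) = 611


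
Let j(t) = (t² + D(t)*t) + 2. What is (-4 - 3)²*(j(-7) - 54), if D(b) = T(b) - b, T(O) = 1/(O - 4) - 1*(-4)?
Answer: -42777/11 ≈ -3888.8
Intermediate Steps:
T(O) = 4 + 1/(-4 + O) (T(O) = 1/(-4 + O) + 4 = 4 + 1/(-4 + O))
D(b) = -b + (-15 + 4*b)/(-4 + b) (D(b) = (-15 + 4*b)/(-4 + b) - b = -b + (-15 + 4*b)/(-4 + b))
j(t) = 2 + t² + t*(-15 - t² + 8*t)/(-4 + t) (j(t) = (t² + ((-15 - t² + 8*t)/(-4 + t))*t) + 2 = (t² + t*(-15 - t² + 8*t)/(-4 + t)) + 2 = 2 + t² + t*(-15 - t² + 8*t)/(-4 + t))
(-4 - 3)²*(j(-7) - 54) = (-4 - 3)²*((-8 - 13*(-7) + 4*(-7)²)/(-4 - 7) - 54) = (-7)²*((-8 + 91 + 4*49)/(-11) - 54) = 49*(-(-8 + 91 + 196)/11 - 54) = 49*(-1/11*279 - 54) = 49*(-279/11 - 54) = 49*(-873/11) = -42777/11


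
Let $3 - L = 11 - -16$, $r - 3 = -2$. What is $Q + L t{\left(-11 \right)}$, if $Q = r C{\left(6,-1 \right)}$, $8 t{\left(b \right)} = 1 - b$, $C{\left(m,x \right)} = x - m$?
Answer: $-43$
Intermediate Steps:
$r = 1$ ($r = 3 - 2 = 1$)
$t{\left(b \right)} = \frac{1}{8} - \frac{b}{8}$ ($t{\left(b \right)} = \frac{1 - b}{8} = \frac{1}{8} - \frac{b}{8}$)
$Q = -7$ ($Q = 1 \left(-1 - 6\right) = 1 \left(-7\right) = -7$)
$L = -24$ ($L = 3 - \left(11 - -16\right) = 3 - \left(11 + 16\right) = 3 - 27 = -24$)
$Q + L t{\left(-11 \right)} = -7 - 24 \left(\frac{1}{8} - - \frac{11}{8}\right) = -7 - 24 \left(\frac{1}{8} + \frac{11}{8}\right) = -7 - 36 = -43$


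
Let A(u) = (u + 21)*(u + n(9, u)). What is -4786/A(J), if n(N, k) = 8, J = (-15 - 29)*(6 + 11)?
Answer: -2393/268990 ≈ -0.0088962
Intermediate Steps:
J = -748 (J = -44*17 = -748)
A(u) = (8 + u)*(21 + u) (A(u) = (u + 21)*(u + 8) = (21 + u)*(8 + u) = (8 + u)*(21 + u))
-4786/A(J) = -4786/(168 + (-748)² + 29*(-748)) = -4786/(168 + 559504 - 21692) = -4786/537980 = -4786*1/537980 = -2393/268990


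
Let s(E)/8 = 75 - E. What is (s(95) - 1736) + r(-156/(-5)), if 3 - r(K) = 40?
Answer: -1933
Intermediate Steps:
r(K) = -37 (r(K) = 3 - 1*40 = 3 - 40 = -37)
s(E) = 600 - 8*E (s(E) = 8*(75 - E) = 600 - 8*E)
(s(95) - 1736) + r(-156/(-5)) = ((600 - 8*95) - 1736) - 37 = ((600 - 760) - 1736) - 37 = (-160 - 1736) - 37 = -1896 - 37 = -1933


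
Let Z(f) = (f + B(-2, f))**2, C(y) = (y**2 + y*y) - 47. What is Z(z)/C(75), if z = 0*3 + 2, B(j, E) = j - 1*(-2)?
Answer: 4/11203 ≈ 0.00035705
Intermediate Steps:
B(j, E) = 2 + j (B(j, E) = j + 2 = 2 + j)
z = 2 (z = 0 + 2 = 2)
C(y) = -47 + 2*y**2 (C(y) = (y**2 + y**2) - 47 = 2*y**2 - 47 = -47 + 2*y**2)
Z(f) = f**2 (Z(f) = (f + (2 - 2))**2 = (f + 0)**2 = f**2)
Z(z)/C(75) = 2**2/(-47 + 2*75**2) = 4/(-47 + 2*5625) = 4/(-47 + 11250) = 4/11203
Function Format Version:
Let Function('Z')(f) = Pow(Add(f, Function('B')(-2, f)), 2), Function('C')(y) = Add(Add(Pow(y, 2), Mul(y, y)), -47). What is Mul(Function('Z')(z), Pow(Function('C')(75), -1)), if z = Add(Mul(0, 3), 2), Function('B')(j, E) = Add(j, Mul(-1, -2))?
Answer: Rational(4, 11203) ≈ 0.00035705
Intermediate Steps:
Function('B')(j, E) = Add(2, j) (Function('B')(j, E) = Add(j, 2) = Add(2, j))
z = 2 (z = Add(0, 2) = 2)
Function('C')(y) = Add(-47, Mul(2, Pow(y, 2))) (Function('C')(y) = Add(Add(Pow(y, 2), Pow(y, 2)), -47) = Add(Mul(2, Pow(y, 2)), -47) = Add(-47, Mul(2, Pow(y, 2))))
Function('Z')(f) = Pow(f, 2) (Function('Z')(f) = Pow(Add(f, Add(2, -2)), 2) = Pow(Add(f, 0), 2) = Pow(f, 2))
Mul(Function('Z')(z), Pow(Function('C')(75), -1)) = Mul(Pow(2, 2), Pow(Add(-47, Mul(2, Pow(75, 2))), -1)) = Mul(4, Pow(Add(-47, Mul(2, 5625)), -1)) = Mul(4, Pow(Add(-47, 11250), -1)) = Mul(4, Pow(11203, -1)) = Mul(4, Rational(1, 11203)) = Rational(4, 11203)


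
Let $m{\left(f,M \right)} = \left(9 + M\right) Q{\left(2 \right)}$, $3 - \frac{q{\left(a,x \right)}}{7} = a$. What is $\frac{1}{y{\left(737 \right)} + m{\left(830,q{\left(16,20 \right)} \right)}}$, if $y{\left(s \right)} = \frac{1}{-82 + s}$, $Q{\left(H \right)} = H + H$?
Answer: $- \frac{655}{214839} \approx -0.0030488$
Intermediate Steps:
$q{\left(a,x \right)} = 21 - 7 a$
$Q{\left(H \right)} = 2 H$
$m{\left(f,M \right)} = 36 + 4 M$ ($m{\left(f,M \right)} = \left(9 + M\right) 2 \cdot 2 = \left(9 + M\right) 4 = 36 + 4 M$)
$\frac{1}{y{\left(737 \right)} + m{\left(830,q{\left(16,20 \right)} \right)}} = \frac{1}{\frac{1}{-82 + 737} + \left(36 + 4 \left(21 - 112\right)\right)} = \frac{1}{\frac{1}{655} + \left(36 + 4 \left(21 - 112\right)\right)} = \frac{1}{\frac{1}{655} + \left(36 + 4 \left(-91\right)\right)} = \frac{1}{\frac{1}{655} + \left(36 - 364\right)} = \frac{1}{\frac{1}{655} - 328} = \frac{1}{- \frac{214839}{655}} = - \frac{655}{214839}$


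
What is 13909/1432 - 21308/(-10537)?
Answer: 177072189/15088984 ≈ 11.735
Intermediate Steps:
13909/1432 - 21308/(-10537) = 13909*(1/1432) - 21308*(-1/10537) = 13909/1432 + 21308/10537 = 177072189/15088984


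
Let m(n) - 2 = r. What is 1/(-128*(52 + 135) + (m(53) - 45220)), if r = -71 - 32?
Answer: -1/69257 ≈ -1.4439e-5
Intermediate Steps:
r = -103
m(n) = -101 (m(n) = 2 - 103 = -101)
1/(-128*(52 + 135) + (m(53) - 45220)) = 1/(-128*(52 + 135) + (-101 - 45220)) = 1/(-128*187 - 45321) = 1/(-23936 - 45321) = 1/(-69257) = -1/69257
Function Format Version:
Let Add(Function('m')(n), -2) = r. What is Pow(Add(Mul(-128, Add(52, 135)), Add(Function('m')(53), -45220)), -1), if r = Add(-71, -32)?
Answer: Rational(-1, 69257) ≈ -1.4439e-5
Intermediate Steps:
r = -103
Function('m')(n) = -101 (Function('m')(n) = Add(2, -103) = -101)
Pow(Add(Mul(-128, Add(52, 135)), Add(Function('m')(53), -45220)), -1) = Pow(Add(Mul(-128, Add(52, 135)), Add(-101, -45220)), -1) = Pow(Add(Mul(-128, 187), -45321), -1) = Pow(Add(-23936, -45321), -1) = Pow(-69257, -1) = Rational(-1, 69257)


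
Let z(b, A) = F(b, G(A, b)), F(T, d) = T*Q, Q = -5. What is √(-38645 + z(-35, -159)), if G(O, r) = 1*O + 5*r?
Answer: I*√38470 ≈ 196.14*I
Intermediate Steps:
G(O, r) = O + 5*r
F(T, d) = -5*T (F(T, d) = T*(-5) = -5*T)
z(b, A) = -5*b
√(-38645 + z(-35, -159)) = √(-38645 - 5*(-35)) = √(-38645 + 175) = √(-38470) = I*√38470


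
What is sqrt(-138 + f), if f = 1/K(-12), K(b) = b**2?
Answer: I*sqrt(19871)/12 ≈ 11.747*I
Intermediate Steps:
f = 1/144 (f = 1/((-12)**2) = 1/144 ≈ 0.0069444)
sqrt(-138 + f) = sqrt(-138 + 1/144) = sqrt(-19871/144) = I*sqrt(19871)/12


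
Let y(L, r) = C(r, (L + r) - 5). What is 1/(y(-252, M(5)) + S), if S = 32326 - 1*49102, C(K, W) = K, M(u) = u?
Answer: -1/16771 ≈ -5.9627e-5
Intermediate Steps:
y(L, r) = r
S = -16776 (S = 32326 - 49102 = -16776)
1/(y(-252, M(5)) + S) = 1/(5 - 16776) = 1/(-16771) = -1/16771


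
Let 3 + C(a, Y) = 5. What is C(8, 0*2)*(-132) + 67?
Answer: -197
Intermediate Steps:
C(a, Y) = 2 (C(a, Y) = -3 + 5 = 2)
C(8, 0*2)*(-132) + 67 = 2*(-132) + 67 = -264 + 67 = -197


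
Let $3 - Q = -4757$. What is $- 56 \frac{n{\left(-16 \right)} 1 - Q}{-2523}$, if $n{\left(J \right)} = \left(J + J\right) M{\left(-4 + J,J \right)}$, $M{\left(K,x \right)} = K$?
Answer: $- \frac{230720}{2523} \approx -91.447$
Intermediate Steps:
$Q = 4760$ ($Q = 3 - -4757 = 3 + 4757 = 4760$)
$n{\left(J \right)} = 2 J \left(-4 + J\right)$ ($n{\left(J \right)} = \left(J + J\right) \left(-4 + J\right) = 2 J \left(-4 + J\right)$)
$- 56 \frac{n{\left(-16 \right)} 1 - Q}{-2523} = - 56 \frac{2 \left(-16\right) \left(-4 - 16\right) 1 - 4760}{-2523} = - 56 \left(2 \left(-16\right) \left(-20\right) 1 - 4760\right) \left(- \frac{1}{2523}\right) = - 56 \left(640 \cdot 1 - 4760\right) \left(- \frac{1}{2523}\right) = - 56 \left(640 - 4760\right) \left(- \frac{1}{2523}\right) = - 56 \left(\left(-4120\right) \left(- \frac{1}{2523}\right)\right) = \left(-56\right) \frac{4120}{2523} = - \frac{230720}{2523}$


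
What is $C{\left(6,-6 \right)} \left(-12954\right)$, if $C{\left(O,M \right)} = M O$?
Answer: $466344$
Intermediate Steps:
$C{\left(6,-6 \right)} \left(-12954\right) = \left(-6\right) 6 \left(-12954\right) = \left(-36\right) \left(-12954\right) = 466344$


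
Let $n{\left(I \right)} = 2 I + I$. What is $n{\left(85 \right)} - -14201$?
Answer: $14456$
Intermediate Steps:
$n{\left(I \right)} = 3 I$
$n{\left(85 \right)} - -14201 = 3 \cdot 85 - -14201 = 255 + 14201 = 14456$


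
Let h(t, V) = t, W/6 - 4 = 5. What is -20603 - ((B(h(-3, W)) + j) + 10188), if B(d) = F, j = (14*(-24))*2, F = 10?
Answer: -30129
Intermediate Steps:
W = 54 (W = 24 + 6*5 = 24 + 30 = 54)
j = -672 (j = -336*2 = -672)
B(d) = 10
-20603 - ((B(h(-3, W)) + j) + 10188) = -20603 - ((10 - 672) + 10188) = -20603 - (-662 + 10188) = -20603 - 1*9526 = -20603 - 9526 = -30129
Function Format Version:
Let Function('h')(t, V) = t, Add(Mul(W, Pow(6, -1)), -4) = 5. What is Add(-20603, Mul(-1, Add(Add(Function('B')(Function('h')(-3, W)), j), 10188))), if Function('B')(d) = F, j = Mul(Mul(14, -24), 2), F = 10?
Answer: -30129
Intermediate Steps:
W = 54 (W = Add(24, Mul(6, 5)) = Add(24, 30) = 54)
j = -672 (j = Mul(-336, 2) = -672)
Function('B')(d) = 10
Add(-20603, Mul(-1, Add(Add(Function('B')(Function('h')(-3, W)), j), 10188))) = Add(-20603, Mul(-1, Add(Add(10, -672), 10188))) = Add(-20603, Mul(-1, Add(-662, 10188))) = Add(-20603, Mul(-1, 9526)) = Add(-20603, -9526) = -30129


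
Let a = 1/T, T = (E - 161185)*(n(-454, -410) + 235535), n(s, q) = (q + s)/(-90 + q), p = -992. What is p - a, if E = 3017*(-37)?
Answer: -7967956897161283/8032214614074 ≈ -992.00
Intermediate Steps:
E = -111629
n(s, q) = (q + s)/(-90 + q)
T = -8032214614074/125 (T = (-111629 - 161185)*((-410 - 454)/(-90 - 410) + 235535) = -272814*(-864/(-500) + 235535) = -272814*(-1/500*(-864) + 235535) = -272814*(216/125 + 235535) = -272814*29442091/125 = -8032214614074/125 ≈ -6.4258e+10)
a = -125/8032214614074 (a = 1/(-8032214614074/125) = -125/8032214614074 ≈ -1.5562e-11)
p - a = -992 - 1*(-125/8032214614074) = -992 + 125/8032214614074 = -7967956897161283/8032214614074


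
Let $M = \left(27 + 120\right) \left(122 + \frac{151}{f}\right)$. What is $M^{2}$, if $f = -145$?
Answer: $\frac{6647285402289}{21025} \approx 3.1616 \cdot 10^{8}$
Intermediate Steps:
$M = \frac{2578233}{145}$ ($M = \left(27 + 120\right) \left(122 + \frac{151}{-145}\right) = 147 \left(122 + 151 \left(- \frac{1}{145}\right)\right) = 147 \left(122 - \frac{151}{145}\right) = 147 \cdot \frac{17539}{145} = \frac{2578233}{145} \approx 17781.0$)
$M^{2} = \left(\frac{2578233}{145}\right)^{2} = \frac{6647285402289}{21025}$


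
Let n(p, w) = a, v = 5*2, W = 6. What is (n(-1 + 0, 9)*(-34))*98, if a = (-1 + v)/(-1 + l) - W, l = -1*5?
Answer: 24990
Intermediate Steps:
v = 10
l = -5
a = -15/2 (a = (-1 + 10)/(-1 - 5) - 1*6 = 9/(-6) - 6 = 9*(-⅙) - 6 = -3/2 - 6 = -15/2 ≈ -7.5000)
n(p, w) = -15/2
(n(-1 + 0, 9)*(-34))*98 = -15/2*(-34)*98 = 255*98 = 24990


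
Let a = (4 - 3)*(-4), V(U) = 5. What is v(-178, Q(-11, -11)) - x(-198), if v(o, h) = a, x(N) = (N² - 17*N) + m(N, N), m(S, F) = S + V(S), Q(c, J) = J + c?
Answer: -42381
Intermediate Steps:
m(S, F) = 5 + S (m(S, F) = S + 5 = 5 + S)
a = -4 (a = 1*(-4) = -4)
x(N) = 5 + N² - 16*N (x(N) = (N² - 17*N) + (5 + N) = 5 + N² - 16*N)
v(o, h) = -4
v(-178, Q(-11, -11)) - x(-198) = -4 - (5 + (-198)² - 16*(-198)) = -4 - (5 + 39204 + 3168) = -4 - 1*42377 = -4 - 42377 = -42381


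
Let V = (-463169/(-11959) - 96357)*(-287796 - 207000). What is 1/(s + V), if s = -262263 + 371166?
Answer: 11959/569942066881401 ≈ 2.0983e-11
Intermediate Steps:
V = 569940764510424/11959 (V = (-463169*(-1/11959) - 96357)*(-494796) = (463169/11959 - 96357)*(-494796) = -1151870194/11959*(-494796) = 569940764510424/11959 ≈ 4.7658e+10)
s = 108903
1/(s + V) = 1/(108903 + 569940764510424/11959) = 1/(569942066881401/11959) = 11959/569942066881401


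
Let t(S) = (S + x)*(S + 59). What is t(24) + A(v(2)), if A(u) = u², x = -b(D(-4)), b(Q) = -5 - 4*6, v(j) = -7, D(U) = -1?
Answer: 4448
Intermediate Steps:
b(Q) = -29 (b(Q) = -5 - 1*24 = -5 - 24 = -29)
x = 29 (x = -1*(-29) = 29)
t(S) = (29 + S)*(59 + S) (t(S) = (S + 29)*(S + 59) = (29 + S)*(59 + S))
t(24) + A(v(2)) = (1711 + 24² + 88*24) + (-7)² = (1711 + 576 + 2112) + 49 = 4399 + 49 = 4448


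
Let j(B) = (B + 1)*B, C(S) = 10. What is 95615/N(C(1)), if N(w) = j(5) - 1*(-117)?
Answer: 95615/147 ≈ 650.44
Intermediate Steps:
j(B) = B*(1 + B) (j(B) = (1 + B)*B = B*(1 + B))
N(w) = 147 (N(w) = 5*(1 + 5) - 1*(-117) = 5*6 + 117 = 30 + 117 = 147)
95615/N(C(1)) = 95615/147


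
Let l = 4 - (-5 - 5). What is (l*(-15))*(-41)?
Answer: 8610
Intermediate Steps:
l = 14 (l = 4 - 1*(-10) = 4 + 10 = 14)
(l*(-15))*(-41) = (14*(-15))*(-41) = -210*(-41) = 8610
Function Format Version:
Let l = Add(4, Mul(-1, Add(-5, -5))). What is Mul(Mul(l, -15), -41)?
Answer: 8610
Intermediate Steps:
l = 14 (l = Add(4, Mul(-1, -10)) = Add(4, 10) = 14)
Mul(Mul(l, -15), -41) = Mul(Mul(14, -15), -41) = Mul(-210, -41) = 8610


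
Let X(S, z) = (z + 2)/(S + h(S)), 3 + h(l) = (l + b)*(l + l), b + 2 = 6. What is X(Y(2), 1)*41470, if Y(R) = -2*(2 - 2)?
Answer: -41470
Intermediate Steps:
b = 4 (b = -2 + 6 = 4)
h(l) = -3 + 2*l*(4 + l) (h(l) = -3 + (l + 4)*(l + l) = -3 + (4 + l)*(2*l) = -3 + 2*l*(4 + l))
Y(R) = 0 (Y(R) = -2*0 = 0)
X(S, z) = (2 + z)/(-3 + 2*S² + 9*S) (X(S, z) = (z + 2)/(S + (-3 + 2*S² + 8*S)) = (2 + z)/(-3 + 2*S² + 9*S))
X(Y(2), 1)*41470 = ((2 + 1)/(-3 + 2*0² + 9*0))*41470 = (3/(-3 + 2*0 + 0))*41470 = (3/(-3 + 0 + 0))*41470 = (3/(-3))*41470 = -⅓*3*41470 = -1*41470 = -41470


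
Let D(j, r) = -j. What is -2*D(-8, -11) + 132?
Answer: 116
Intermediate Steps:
-2*D(-8, -11) + 132 = -(-2)*(-8) + 132 = -2*8 + 132 = -16 + 132 = 116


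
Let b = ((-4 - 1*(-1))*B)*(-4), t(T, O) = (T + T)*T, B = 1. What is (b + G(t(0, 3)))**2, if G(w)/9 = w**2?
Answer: 144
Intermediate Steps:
t(T, O) = 2*T**2 (t(T, O) = (2*T)*T = 2*T**2)
G(w) = 9*w**2
b = 12 (b = ((-4 - 1*(-1))*1)*(-4) = ((-4 + 1)*1)*(-4) = -3*1*(-4) = -3*(-4) = 12)
(b + G(t(0, 3)))**2 = (12 + 9*(2*0**2)**2)**2 = (12 + 9*(2*0)**2)**2 = (12 + 9*0**2)**2 = (12 + 9*0)**2 = (12 + 0)**2 = 12**2 = 144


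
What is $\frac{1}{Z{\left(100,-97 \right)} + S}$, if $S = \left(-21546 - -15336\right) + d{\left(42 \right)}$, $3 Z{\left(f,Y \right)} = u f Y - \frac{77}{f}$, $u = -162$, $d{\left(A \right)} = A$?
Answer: $\frac{300}{155289523} \approx 1.9319 \cdot 10^{-6}$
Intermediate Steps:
$Z{\left(f,Y \right)} = - \frac{77}{3 f} - 54 Y f$ ($Z{\left(f,Y \right)} = \frac{- 162 f Y - \frac{77}{f}}{3} = \frac{- 162 Y f - \frac{77}{f}}{3} = \frac{- \frac{77}{f} - 162 Y f}{3} = - \frac{77}{3 f} - 54 Y f$)
$S = -6168$ ($S = \left(-21546 - -15336\right) + 42 = \left(-21546 + 15336\right) + 42 = -6210 + 42 = -6168$)
$\frac{1}{Z{\left(100,-97 \right)} + S} = \frac{1}{\left(- \frac{77}{3 \cdot 100} - \left(-5238\right) 100\right) - 6168} = \frac{1}{\left(\left(- \frac{77}{3}\right) \frac{1}{100} + 523800\right) - 6168} = \frac{1}{\left(- \frac{77}{300} + 523800\right) - 6168} = \frac{1}{\frac{157139923}{300} - 6168} = \frac{1}{\frac{155289523}{300}} = \frac{300}{155289523}$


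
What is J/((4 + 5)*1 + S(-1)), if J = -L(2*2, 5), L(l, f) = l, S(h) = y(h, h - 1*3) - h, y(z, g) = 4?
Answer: -2/7 ≈ -0.28571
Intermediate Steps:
S(h) = 4 - h
J = -4 (J = -2*2 = -1*4 = -4)
J/((4 + 5)*1 + S(-1)) = -4/((4 + 5)*1 + (4 - 1*(-1))) = -4/(9*1 + (4 + 1)) = -4/(9 + 5) = -4/14 = -4*1/14 = -2/7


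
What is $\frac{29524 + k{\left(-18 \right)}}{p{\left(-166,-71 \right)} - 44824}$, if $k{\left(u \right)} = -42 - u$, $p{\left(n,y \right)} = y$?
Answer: $- \frac{5900}{8979} \approx -0.65709$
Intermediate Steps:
$\frac{29524 + k{\left(-18 \right)}}{p{\left(-166,-71 \right)} - 44824} = \frac{29524 - 24}{-71 - 44824} = \frac{29524 + \left(-42 + 18\right)}{-44895} = \left(29524 - 24\right) \left(- \frac{1}{44895}\right) = 29500 \left(- \frac{1}{44895}\right) = - \frac{5900}{8979}$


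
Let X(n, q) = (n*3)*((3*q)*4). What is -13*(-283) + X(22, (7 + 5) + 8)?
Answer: 19519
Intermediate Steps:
X(n, q) = 36*n*q (X(n, q) = (3*n)*(12*q) = 36*n*q)
-13*(-283) + X(22, (7 + 5) + 8) = -13*(-283) + 36*22*((7 + 5) + 8) = 3679 + 36*22*(12 + 8) = 3679 + 36*22*20 = 3679 + 15840 = 19519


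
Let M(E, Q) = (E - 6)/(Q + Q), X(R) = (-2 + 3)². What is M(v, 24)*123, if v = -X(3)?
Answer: -287/16 ≈ -17.938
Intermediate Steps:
X(R) = 1 (X(R) = 1² = 1)
v = -1 (v = -1*1 = -1)
M(E, Q) = (-6 + E)/(2*Q) (M(E, Q) = (-6 + E)/((2*Q)) = (-6 + E)*(1/(2*Q)) = (-6 + E)/(2*Q))
M(v, 24)*123 = ((½)*(-6 - 1)/24)*123 = ((½)*(1/24)*(-7))*123 = -7/48*123 = -287/16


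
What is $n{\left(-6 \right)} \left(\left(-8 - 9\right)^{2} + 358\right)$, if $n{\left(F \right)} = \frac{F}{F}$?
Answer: $647$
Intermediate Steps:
$n{\left(F \right)} = 1$
$n{\left(-6 \right)} \left(\left(-8 - 9\right)^{2} + 358\right) = 1 \left(\left(-8 - 9\right)^{2} + 358\right) = 1 \left(\left(-17\right)^{2} + 358\right) = 1 \left(289 + 358\right) = 1 \cdot 647 = 647$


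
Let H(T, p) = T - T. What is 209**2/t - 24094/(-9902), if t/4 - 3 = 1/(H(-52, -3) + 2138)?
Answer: 231341453549/63521330 ≈ 3641.9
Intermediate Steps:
H(T, p) = 0
t = 12830/1069 (t = 12 + 4/(0 + 2138) = 12 + 4/2138 = 12 + 4*(1/2138) = 12 + 2/1069 = 12830/1069 ≈ 12.002)
209**2/t - 24094/(-9902) = 209**2/(12830/1069) - 24094/(-9902) = 43681*(1069/12830) - 24094*(-1/9902) = 46694989/12830 + 12047/4951 = 231341453549/63521330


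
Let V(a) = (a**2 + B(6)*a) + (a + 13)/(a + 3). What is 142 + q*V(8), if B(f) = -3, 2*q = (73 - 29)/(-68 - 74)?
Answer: 9621/71 ≈ 135.51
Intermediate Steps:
q = -11/71 (q = ((73 - 29)/(-68 - 74))/2 = (44/(-142))/2 = (44*(-1/142))/2 = (1/2)*(-22/71) = -11/71 ≈ -0.15493)
V(a) = a**2 - 3*a + (13 + a)/(3 + a) (V(a) = (a**2 - 3*a) + (a + 13)/(a + 3) = (a**2 - 3*a) + (13 + a)/(3 + a) = a**2 - 3*a + (13 + a)/(3 + a))
142 + q*V(8) = 142 - 11*(13 + 8**3 - 8*8)/(71*(3 + 8)) = 142 - 11*(13 + 512 - 64)/(71*11) = 142 - 461/71 = 9621/71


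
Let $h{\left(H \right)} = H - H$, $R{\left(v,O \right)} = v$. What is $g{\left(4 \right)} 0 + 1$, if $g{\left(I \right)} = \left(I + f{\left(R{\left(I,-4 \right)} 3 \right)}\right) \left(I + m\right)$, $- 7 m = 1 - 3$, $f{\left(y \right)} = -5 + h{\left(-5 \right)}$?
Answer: $1$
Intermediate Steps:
$h{\left(H \right)} = 0$
$f{\left(y \right)} = -5$ ($f{\left(y \right)} = -5 + 0 = -5$)
$m = \frac{2}{7}$ ($m = - \frac{1 - 3}{7} = \left(- \frac{1}{7}\right) \left(-2\right) = \frac{2}{7} \approx 0.28571$)
$g{\left(I \right)} = \left(-5 + I\right) \left(\frac{2}{7} + I\right)$ ($g{\left(I \right)} = \left(I - 5\right) \left(I + \frac{2}{7}\right) = \left(-5 + I\right) \left(\frac{2}{7} + I\right)$)
$g{\left(4 \right)} 0 + 1 = \left(- \frac{10}{7} + 4^{2} - \frac{132}{7}\right) 0 + 1 = \left(- \frac{10}{7} + 16 - \frac{132}{7}\right) 0 + 1 = \left(- \frac{30}{7}\right) 0 + 1 = 0 + 1 = 1$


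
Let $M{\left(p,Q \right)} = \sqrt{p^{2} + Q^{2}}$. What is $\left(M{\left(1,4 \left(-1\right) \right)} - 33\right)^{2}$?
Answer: $\left(33 - \sqrt{17}\right)^{2} \approx 833.88$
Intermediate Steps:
$M{\left(p,Q \right)} = \sqrt{Q^{2} + p^{2}}$
$\left(M{\left(1,4 \left(-1\right) \right)} - 33\right)^{2} = \left(\sqrt{\left(4 \left(-1\right)\right)^{2} + 1^{2}} - 33\right)^{2} = \left(\sqrt{\left(-4\right)^{2} + 1} - 33\right)^{2} = \left(\sqrt{16 + 1} - 33\right)^{2} = \left(\sqrt{17} - 33\right)^{2} = \left(-33 + \sqrt{17}\right)^{2}$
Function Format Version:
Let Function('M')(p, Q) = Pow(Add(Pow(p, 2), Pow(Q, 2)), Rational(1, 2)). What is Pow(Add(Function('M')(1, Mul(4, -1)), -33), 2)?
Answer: Pow(Add(33, Mul(-1, Pow(17, Rational(1, 2)))), 2) ≈ 833.88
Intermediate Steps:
Function('M')(p, Q) = Pow(Add(Pow(Q, 2), Pow(p, 2)), Rational(1, 2))
Pow(Add(Function('M')(1, Mul(4, -1)), -33), 2) = Pow(Add(Pow(Add(Pow(Mul(4, -1), 2), Pow(1, 2)), Rational(1, 2)), -33), 2) = Pow(Add(Pow(Add(Pow(-4, 2), 1), Rational(1, 2)), -33), 2) = Pow(Add(Pow(Add(16, 1), Rational(1, 2)), -33), 2) = Pow(Add(Pow(17, Rational(1, 2)), -33), 2) = Pow(Add(-33, Pow(17, Rational(1, 2))), 2)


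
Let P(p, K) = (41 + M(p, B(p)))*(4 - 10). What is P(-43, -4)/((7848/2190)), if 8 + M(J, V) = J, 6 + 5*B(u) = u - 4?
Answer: 1825/109 ≈ 16.743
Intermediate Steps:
B(u) = -2 + u/5 (B(u) = -6/5 + (u - 4)/5 = -6/5 + (-4 + u)/5 = -6/5 + (-4/5 + u/5) = -2 + u/5)
M(J, V) = -8 + J
P(p, K) = -198 - 6*p (P(p, K) = (41 + (-8 + p))*(4 - 10) = (33 + p)*(-6) = -198 - 6*p)
P(-43, -4)/((7848/2190)) = (-198 - 6*(-43))/((7848/2190)) = (-198 + 258)/((7848*(1/2190))) = 60/(1308/365) = 60*(365/1308) = 1825/109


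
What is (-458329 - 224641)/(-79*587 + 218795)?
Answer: -341485/86211 ≈ -3.9610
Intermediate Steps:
(-458329 - 224641)/(-79*587 + 218795) = -682970/(-46373 + 218795) = -682970/172422 = -682970*1/172422 = -341485/86211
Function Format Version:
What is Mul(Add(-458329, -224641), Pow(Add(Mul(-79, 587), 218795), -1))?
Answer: Rational(-341485, 86211) ≈ -3.9610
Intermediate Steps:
Mul(Add(-458329, -224641), Pow(Add(Mul(-79, 587), 218795), -1)) = Mul(-682970, Pow(Add(-46373, 218795), -1)) = Mul(-682970, Pow(172422, -1)) = Mul(-682970, Rational(1, 172422)) = Rational(-341485, 86211)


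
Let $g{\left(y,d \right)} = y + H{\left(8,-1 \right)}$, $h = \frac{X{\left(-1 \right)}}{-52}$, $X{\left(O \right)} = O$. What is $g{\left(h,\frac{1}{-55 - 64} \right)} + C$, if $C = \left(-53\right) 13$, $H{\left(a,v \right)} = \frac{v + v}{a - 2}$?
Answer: $- \frac{107533}{156} \approx -689.31$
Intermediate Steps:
$h = \frac{1}{52}$ ($h = - \frac{1}{-52} = \left(-1\right) \left(- \frac{1}{52}\right) = \frac{1}{52} \approx 0.019231$)
$H{\left(a,v \right)} = \frac{2 v}{-2 + a}$
$g{\left(y,d \right)} = - \frac{1}{3} + y$ ($g{\left(y,d \right)} = y + 2 \left(-1\right) \frac{1}{-2 + 8} = y + 2 \left(-1\right) \frac{1}{6} = y - \frac{1}{3} = - \frac{1}{3} + y$)
$C = -689$
$g{\left(h,\frac{1}{-55 - 64} \right)} + C = \left(- \frac{1}{3} + \frac{1}{52}\right) - 689 = - \frac{49}{156} - 689 = - \frac{107533}{156}$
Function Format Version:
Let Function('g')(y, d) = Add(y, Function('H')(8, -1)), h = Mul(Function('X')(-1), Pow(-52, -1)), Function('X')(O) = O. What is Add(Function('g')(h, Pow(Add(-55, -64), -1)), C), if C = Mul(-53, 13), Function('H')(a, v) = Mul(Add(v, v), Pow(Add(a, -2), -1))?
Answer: Rational(-107533, 156) ≈ -689.31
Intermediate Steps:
h = Rational(1, 52) (h = Mul(-1, Pow(-52, -1)) = Mul(-1, Rational(-1, 52)) = Rational(1, 52) ≈ 0.019231)
Function('H')(a, v) = Mul(2, v, Pow(Add(-2, a), -1)) (Function('H')(a, v) = Mul(Mul(2, v), Pow(Add(-2, a), -1)) = Mul(2, v, Pow(Add(-2, a), -1)))
Function('g')(y, d) = Add(Rational(-1, 3), y) (Function('g')(y, d) = Add(y, Mul(2, -1, Pow(Add(-2, 8), -1))) = Add(y, Mul(2, -1, Pow(6, -1))) = Add(y, Mul(2, -1, Rational(1, 6))) = Add(y, Rational(-1, 3)) = Add(Rational(-1, 3), y))
C = -689
Add(Function('g')(h, Pow(Add(-55, -64), -1)), C) = Add(Add(Rational(-1, 3), Rational(1, 52)), -689) = Add(Rational(-49, 156), -689) = Rational(-107533, 156)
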